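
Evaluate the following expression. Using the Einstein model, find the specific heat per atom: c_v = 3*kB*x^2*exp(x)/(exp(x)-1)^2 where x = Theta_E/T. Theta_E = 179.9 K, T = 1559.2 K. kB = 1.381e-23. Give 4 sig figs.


Step 1: x = Theta_E/T = 179.9/1559.2 = 0.1154
Step 2: x^2 = 0.01331
Step 3: exp(x) = 1.122
Step 4: c_v = 3*1.381e-23*0.01331*1.122/(1.122-1)^2 = 4.138e-23

4.138e-23


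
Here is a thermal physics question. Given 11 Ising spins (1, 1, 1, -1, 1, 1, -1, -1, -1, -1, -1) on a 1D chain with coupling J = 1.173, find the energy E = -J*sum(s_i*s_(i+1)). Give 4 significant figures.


Step 1: Nearest-neighbor products: 1, 1, -1, -1, 1, -1, 1, 1, 1, 1
Step 2: Sum of products = 4
Step 3: E = -1.173 * 4 = -4.692

-4.692


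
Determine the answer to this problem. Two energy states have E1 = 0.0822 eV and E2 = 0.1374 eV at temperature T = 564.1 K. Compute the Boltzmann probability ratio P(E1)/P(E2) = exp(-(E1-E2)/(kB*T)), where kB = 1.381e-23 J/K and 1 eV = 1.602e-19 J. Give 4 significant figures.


Step 1: Compute energy difference dE = E1 - E2 = 0.0822 - 0.1374 = -0.0552 eV
Step 2: Convert to Joules: dE_J = -0.0552 * 1.602e-19 = -8.843e-21 J
Step 3: Compute exponent = -dE_J / (kB * T) = -(-8.843e-21) / (1.381e-23 * 564.1) = 1.135
Step 4: P(E1)/P(E2) = exp(1.135) = 3.112

3.112


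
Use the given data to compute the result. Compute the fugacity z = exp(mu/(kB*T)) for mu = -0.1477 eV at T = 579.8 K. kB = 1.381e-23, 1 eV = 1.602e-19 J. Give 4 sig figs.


Step 1: Convert mu to Joules: -0.1477*1.602e-19 = -2.366e-20 J
Step 2: kB*T = 1.381e-23*579.8 = 8.007e-21 J
Step 3: mu/(kB*T) = -2.955
Step 4: z = exp(-2.955) = 0.05207

0.05207


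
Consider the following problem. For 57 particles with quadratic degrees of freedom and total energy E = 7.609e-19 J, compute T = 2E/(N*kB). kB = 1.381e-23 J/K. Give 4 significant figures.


Step 1: Numerator = 2*E = 2*7.609e-19 = 1.522e-18 J
Step 2: Denominator = N*kB = 57*1.381e-23 = 7.872e-22
Step 3: T = 1.522e-18 / 7.872e-22 = 1933 K

1933


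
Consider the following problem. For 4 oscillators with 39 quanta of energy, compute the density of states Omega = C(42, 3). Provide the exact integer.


Step 1: Use binomial coefficient C(42, 3)
Step 2: Numerator = 42! / 39!
Step 3: Denominator = 3!
Step 4: Omega = 11480

11480


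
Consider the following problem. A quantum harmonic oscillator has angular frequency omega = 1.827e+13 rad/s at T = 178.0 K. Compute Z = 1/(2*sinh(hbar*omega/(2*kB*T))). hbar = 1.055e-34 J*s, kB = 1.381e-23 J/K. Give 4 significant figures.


Step 1: Compute x = hbar*omega/(kB*T) = 1.055e-34*1.827e+13/(1.381e-23*178.0) = 0.7841
Step 2: x/2 = 0.3921
Step 3: sinh(x/2) = 0.4022
Step 4: Z = 1/(2*0.4022) = 1.243

1.243


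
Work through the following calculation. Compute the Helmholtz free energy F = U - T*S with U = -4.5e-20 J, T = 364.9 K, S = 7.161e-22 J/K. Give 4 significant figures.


Step 1: T*S = 364.9 * 7.161e-22 = 2.613e-19 J
Step 2: F = U - T*S = -4.5e-20 - 2.613e-19
Step 3: F = -3.063e-19 J

-3.063e-19


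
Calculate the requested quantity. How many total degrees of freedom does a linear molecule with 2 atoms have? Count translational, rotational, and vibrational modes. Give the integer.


Step 1: Translational DOF = 3
Step 2: Rotational DOF (linear) = 2
Step 3: Vibrational DOF = 3*2 - 5 = 1
Step 4: Total = 3 + 2 + 1 = 6

6


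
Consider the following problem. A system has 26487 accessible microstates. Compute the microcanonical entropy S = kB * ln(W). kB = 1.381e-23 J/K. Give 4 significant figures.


Step 1: ln(W) = ln(26487) = 10.18
Step 2: S = kB * ln(W) = 1.381e-23 * 10.18
Step 3: S = 1.406e-22 J/K

1.406e-22


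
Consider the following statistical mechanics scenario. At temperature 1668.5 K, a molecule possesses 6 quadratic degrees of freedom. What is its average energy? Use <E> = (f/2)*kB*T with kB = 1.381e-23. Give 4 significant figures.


Step 1: f/2 = 6/2 = 3
Step 2: kB*T = 1.381e-23 * 1668.5 = 2.304e-20
Step 3: <E> = 3 * 2.304e-20 = 6.913e-20 J

6.913e-20


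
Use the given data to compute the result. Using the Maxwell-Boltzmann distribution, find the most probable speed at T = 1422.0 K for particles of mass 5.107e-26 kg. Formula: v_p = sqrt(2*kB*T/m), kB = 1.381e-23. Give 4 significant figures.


Step 1: Numerator = 2*kB*T = 2*1.381e-23*1422.0 = 3.928e-20
Step 2: Ratio = 3.928e-20 / 5.107e-26 = 7.691e+05
Step 3: v_p = sqrt(7.691e+05) = 877 m/s

877


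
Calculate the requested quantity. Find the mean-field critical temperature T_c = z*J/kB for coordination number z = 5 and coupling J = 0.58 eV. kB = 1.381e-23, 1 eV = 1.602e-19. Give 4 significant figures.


Step 1: z*J = 5*0.58 = 2.9 eV
Step 2: Convert to Joules: 2.9*1.602e-19 = 4.646e-19 J
Step 3: T_c = 4.646e-19 / 1.381e-23 = 3.364e+04 K

3.364e+04


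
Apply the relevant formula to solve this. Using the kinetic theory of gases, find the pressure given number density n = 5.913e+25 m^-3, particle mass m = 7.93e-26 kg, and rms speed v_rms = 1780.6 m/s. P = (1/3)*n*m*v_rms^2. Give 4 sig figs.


Step 1: v_rms^2 = 1780.6^2 = 3.171e+06
Step 2: n*m = 5.913e+25*7.93e-26 = 4.689
Step 3: P = (1/3)*4.689*3.171e+06 = 4.956e+06 Pa

4.956e+06


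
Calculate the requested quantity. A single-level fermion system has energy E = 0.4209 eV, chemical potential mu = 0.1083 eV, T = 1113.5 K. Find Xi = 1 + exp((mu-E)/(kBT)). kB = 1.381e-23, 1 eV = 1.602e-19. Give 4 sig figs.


Step 1: (mu - E) = 0.1083 - 0.4209 = -0.3126 eV
Step 2: x = (mu-E)*eV/(kB*T) = -0.3126*1.602e-19/(1.381e-23*1113.5) = -3.257
Step 3: exp(x) = 0.03852
Step 4: Xi = 1 + 0.03852 = 1.039

1.039


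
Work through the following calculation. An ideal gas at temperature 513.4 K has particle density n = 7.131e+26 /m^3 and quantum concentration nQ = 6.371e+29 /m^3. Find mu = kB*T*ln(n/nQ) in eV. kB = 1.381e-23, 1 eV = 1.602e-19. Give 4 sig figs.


Step 1: n/nQ = 7.131e+26/6.371e+29 = 0.001119
Step 2: ln(n/nQ) = -6.795
Step 3: mu = kB*T*ln(n/nQ) = 7.09e-21*-6.795 = -4.818e-20 J
Step 4: Convert to eV: -4.818e-20/1.602e-19 = -0.3007 eV

-0.3007


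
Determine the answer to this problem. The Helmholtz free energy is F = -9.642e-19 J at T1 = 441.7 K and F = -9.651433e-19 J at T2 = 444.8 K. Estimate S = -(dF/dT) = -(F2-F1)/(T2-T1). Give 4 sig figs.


Step 1: dF = F2 - F1 = -9.651433e-19 - (-9.642e-19) = -9.433e-22 J
Step 2: dT = T2 - T1 = 444.8 - 441.7 = 3.1 K
Step 3: S = -dF/dT = -(-9.433e-22)/3.1 = 3.043e-22 J/K

3.043e-22


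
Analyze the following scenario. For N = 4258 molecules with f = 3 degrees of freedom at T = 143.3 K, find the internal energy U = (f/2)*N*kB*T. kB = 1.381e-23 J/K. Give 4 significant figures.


Step 1: f/2 = 3/2 = 1.5
Step 2: N*kB*T = 4258*1.381e-23*143.3 = 8.426e-18
Step 3: U = 1.5 * 8.426e-18 = 1.264e-17 J

1.264e-17


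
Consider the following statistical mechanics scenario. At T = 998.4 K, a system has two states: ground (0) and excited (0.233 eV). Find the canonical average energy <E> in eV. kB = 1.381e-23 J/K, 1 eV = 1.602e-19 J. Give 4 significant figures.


Step 1: beta*E = 0.233*1.602e-19/(1.381e-23*998.4) = 2.707
Step 2: exp(-beta*E) = 0.06672
Step 3: <E> = 0.233*0.06672/(1+0.06672) = 0.01457 eV

0.01457


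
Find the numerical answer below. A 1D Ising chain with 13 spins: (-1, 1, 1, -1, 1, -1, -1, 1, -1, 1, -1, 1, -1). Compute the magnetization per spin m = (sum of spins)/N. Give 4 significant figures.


Step 1: Count up spins (+1): 6, down spins (-1): 7
Step 2: Total magnetization M = 6 - 7 = -1
Step 3: m = M/N = -1/13 = -0.07692

-0.07692


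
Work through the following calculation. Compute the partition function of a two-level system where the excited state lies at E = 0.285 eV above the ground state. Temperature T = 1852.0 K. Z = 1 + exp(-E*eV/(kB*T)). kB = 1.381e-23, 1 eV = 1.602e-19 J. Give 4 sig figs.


Step 1: Compute beta*E = E*eV/(kB*T) = 0.285*1.602e-19/(1.381e-23*1852.0) = 1.785
Step 2: exp(-beta*E) = exp(-1.785) = 0.1678
Step 3: Z = 1 + 0.1678 = 1.168

1.168


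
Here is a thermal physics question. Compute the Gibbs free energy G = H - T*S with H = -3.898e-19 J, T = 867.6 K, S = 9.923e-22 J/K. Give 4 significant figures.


Step 1: T*S = 867.6 * 9.923e-22 = 8.609e-19 J
Step 2: G = H - T*S = -3.898e-19 - 8.609e-19
Step 3: G = -1.251e-18 J

-1.251e-18


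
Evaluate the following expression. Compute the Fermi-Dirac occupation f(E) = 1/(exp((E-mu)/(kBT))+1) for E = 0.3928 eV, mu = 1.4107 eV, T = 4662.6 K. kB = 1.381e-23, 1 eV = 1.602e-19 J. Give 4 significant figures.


Step 1: (E - mu) = 0.3928 - 1.4107 = -1.018 eV
Step 2: Convert: (E-mu)*eV = -1.631e-19 J
Step 3: x = (E-mu)*eV/(kB*T) = -2.532
Step 4: f = 1/(exp(-2.532)+1) = 0.9264

0.9264


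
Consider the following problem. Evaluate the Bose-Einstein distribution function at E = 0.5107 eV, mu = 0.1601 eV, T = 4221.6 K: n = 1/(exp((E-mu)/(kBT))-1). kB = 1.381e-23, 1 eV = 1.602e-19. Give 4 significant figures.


Step 1: (E - mu) = 0.3506 eV
Step 2: x = (E-mu)*eV/(kB*T) = 0.3506*1.602e-19/(1.381e-23*4221.6) = 0.9634
Step 3: exp(x) = 2.621
Step 4: n = 1/(exp(x)-1) = 0.6171

0.6171


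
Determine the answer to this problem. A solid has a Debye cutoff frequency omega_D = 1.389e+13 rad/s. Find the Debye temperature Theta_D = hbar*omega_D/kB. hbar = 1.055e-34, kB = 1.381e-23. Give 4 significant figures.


Step 1: hbar*omega_D = 1.055e-34 * 1.389e+13 = 1.465e-21 J
Step 2: Theta_D = 1.465e-21 / 1.381e-23
Step 3: Theta_D = 106.1 K

106.1


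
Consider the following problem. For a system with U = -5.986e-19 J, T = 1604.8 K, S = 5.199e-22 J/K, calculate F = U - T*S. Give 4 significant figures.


Step 1: T*S = 1604.8 * 5.199e-22 = 8.343e-19 J
Step 2: F = U - T*S = -5.986e-19 - 8.343e-19
Step 3: F = -1.433e-18 J

-1.433e-18


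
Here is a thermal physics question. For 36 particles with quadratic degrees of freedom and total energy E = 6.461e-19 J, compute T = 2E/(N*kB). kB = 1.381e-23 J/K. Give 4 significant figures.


Step 1: Numerator = 2*E = 2*6.461e-19 = 1.292e-18 J
Step 2: Denominator = N*kB = 36*1.381e-23 = 4.972e-22
Step 3: T = 1.292e-18 / 4.972e-22 = 2599 K

2599


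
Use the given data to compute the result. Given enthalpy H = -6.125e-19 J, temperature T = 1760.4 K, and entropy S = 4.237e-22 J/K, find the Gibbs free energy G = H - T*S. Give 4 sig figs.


Step 1: T*S = 1760.4 * 4.237e-22 = 7.459e-19 J
Step 2: G = H - T*S = -6.125e-19 - 7.459e-19
Step 3: G = -1.358e-18 J

-1.358e-18


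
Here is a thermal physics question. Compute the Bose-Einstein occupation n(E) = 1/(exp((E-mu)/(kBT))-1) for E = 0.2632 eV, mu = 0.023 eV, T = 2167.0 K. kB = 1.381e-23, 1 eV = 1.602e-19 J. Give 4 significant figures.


Step 1: (E - mu) = 0.2402 eV
Step 2: x = (E-mu)*eV/(kB*T) = 0.2402*1.602e-19/(1.381e-23*2167.0) = 1.286
Step 3: exp(x) = 3.618
Step 4: n = 1/(exp(x)-1) = 0.382

0.382


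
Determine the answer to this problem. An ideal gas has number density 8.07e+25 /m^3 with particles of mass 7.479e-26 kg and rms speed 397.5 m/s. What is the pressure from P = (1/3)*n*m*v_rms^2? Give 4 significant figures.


Step 1: v_rms^2 = 397.5^2 = 1.58e+05
Step 2: n*m = 8.07e+25*7.479e-26 = 6.036
Step 3: P = (1/3)*6.036*1.58e+05 = 3.179e+05 Pa

3.179e+05


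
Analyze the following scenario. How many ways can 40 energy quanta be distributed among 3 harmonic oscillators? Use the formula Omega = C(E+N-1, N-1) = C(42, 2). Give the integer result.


Step 1: Use binomial coefficient C(42, 2)
Step 2: Numerator = 42! / 40!
Step 3: Denominator = 2!
Step 4: Omega = 861

861


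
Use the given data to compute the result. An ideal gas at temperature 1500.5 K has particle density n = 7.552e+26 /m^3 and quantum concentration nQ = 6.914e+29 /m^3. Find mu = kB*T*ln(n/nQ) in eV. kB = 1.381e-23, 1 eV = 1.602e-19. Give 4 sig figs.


Step 1: n/nQ = 7.552e+26/6.914e+29 = 0.001092
Step 2: ln(n/nQ) = -6.819
Step 3: mu = kB*T*ln(n/nQ) = 2.072e-20*-6.819 = -1.413e-19 J
Step 4: Convert to eV: -1.413e-19/1.602e-19 = -0.8821 eV

-0.8821


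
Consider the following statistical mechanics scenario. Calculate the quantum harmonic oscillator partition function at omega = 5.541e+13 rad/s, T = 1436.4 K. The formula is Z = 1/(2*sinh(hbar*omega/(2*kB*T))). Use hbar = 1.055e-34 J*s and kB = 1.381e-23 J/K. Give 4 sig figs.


Step 1: Compute x = hbar*omega/(kB*T) = 1.055e-34*5.541e+13/(1.381e-23*1436.4) = 0.2947
Step 2: x/2 = 0.1473
Step 3: sinh(x/2) = 0.1479
Step 4: Z = 1/(2*0.1479) = 3.381

3.381


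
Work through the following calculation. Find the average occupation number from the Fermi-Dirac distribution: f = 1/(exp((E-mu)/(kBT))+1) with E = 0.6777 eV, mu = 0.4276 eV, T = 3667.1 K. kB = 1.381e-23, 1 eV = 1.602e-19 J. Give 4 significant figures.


Step 1: (E - mu) = 0.6777 - 0.4276 = 0.2501 eV
Step 2: Convert: (E-mu)*eV = 4.007e-20 J
Step 3: x = (E-mu)*eV/(kB*T) = 0.7912
Step 4: f = 1/(exp(0.7912)+1) = 0.3119

0.3119


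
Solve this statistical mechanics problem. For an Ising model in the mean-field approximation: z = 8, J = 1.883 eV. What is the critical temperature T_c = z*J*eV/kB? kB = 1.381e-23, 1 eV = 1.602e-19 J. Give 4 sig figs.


Step 1: z*J = 8*1.883 = 15.06 eV
Step 2: Convert to Joules: 15.06*1.602e-19 = 2.413e-18 J
Step 3: T_c = 2.413e-18 / 1.381e-23 = 1.747e+05 K

1.747e+05


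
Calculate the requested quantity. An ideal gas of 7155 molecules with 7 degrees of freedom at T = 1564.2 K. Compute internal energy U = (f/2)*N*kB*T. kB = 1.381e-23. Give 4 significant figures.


Step 1: f/2 = 7/2 = 3.5
Step 2: N*kB*T = 7155*1.381e-23*1564.2 = 1.546e-16
Step 3: U = 3.5 * 1.546e-16 = 5.41e-16 J

5.41e-16


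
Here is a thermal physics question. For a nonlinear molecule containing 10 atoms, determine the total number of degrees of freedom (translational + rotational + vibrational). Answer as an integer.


Step 1: Translational DOF = 3
Step 2: Rotational DOF (nonlinear) = 3
Step 3: Vibrational DOF = 3*10 - 6 = 24
Step 4: Total = 3 + 3 + 24 = 30

30


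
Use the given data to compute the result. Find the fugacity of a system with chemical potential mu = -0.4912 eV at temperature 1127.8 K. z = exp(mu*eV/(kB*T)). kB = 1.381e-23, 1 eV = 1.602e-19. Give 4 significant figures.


Step 1: Convert mu to Joules: -0.4912*1.602e-19 = -7.869e-20 J
Step 2: kB*T = 1.381e-23*1127.8 = 1.557e-20 J
Step 3: mu/(kB*T) = -5.052
Step 4: z = exp(-5.052) = 0.006394

0.006394


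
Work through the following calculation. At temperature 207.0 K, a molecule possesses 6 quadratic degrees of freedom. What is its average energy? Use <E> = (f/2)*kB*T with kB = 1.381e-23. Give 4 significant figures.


Step 1: f/2 = 6/2 = 3
Step 2: kB*T = 1.381e-23 * 207.0 = 2.859e-21
Step 3: <E> = 3 * 2.859e-21 = 8.576e-21 J

8.576e-21


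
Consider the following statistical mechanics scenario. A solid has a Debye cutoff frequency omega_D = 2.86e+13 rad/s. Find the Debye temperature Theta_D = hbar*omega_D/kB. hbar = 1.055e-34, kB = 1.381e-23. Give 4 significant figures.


Step 1: hbar*omega_D = 1.055e-34 * 2.86e+13 = 3.017e-21 J
Step 2: Theta_D = 3.017e-21 / 1.381e-23
Step 3: Theta_D = 218.5 K

218.5


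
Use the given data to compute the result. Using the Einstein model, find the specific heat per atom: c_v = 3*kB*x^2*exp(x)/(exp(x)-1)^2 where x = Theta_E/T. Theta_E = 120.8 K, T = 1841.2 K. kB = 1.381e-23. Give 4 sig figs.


Step 1: x = Theta_E/T = 120.8/1841.2 = 0.06561
Step 2: x^2 = 0.004305
Step 3: exp(x) = 1.068
Step 4: c_v = 3*1.381e-23*0.004305*1.068/(1.068-1)^2 = 4.142e-23

4.142e-23


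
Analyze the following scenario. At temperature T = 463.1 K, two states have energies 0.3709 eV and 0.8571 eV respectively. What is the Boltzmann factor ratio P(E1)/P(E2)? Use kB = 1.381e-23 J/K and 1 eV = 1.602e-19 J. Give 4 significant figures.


Step 1: Compute energy difference dE = E1 - E2 = 0.3709 - 0.8571 = -0.4862 eV
Step 2: Convert to Joules: dE_J = -0.4862 * 1.602e-19 = -7.789e-20 J
Step 3: Compute exponent = -dE_J / (kB * T) = -(-7.789e-20) / (1.381e-23 * 463.1) = 12.18
Step 4: P(E1)/P(E2) = exp(12.18) = 1.946e+05

1.946e+05


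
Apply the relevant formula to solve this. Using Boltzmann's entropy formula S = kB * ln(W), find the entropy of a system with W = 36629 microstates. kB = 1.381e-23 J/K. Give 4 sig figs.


Step 1: ln(W) = ln(36629) = 10.51
Step 2: S = kB * ln(W) = 1.381e-23 * 10.51
Step 3: S = 1.451e-22 J/K

1.451e-22


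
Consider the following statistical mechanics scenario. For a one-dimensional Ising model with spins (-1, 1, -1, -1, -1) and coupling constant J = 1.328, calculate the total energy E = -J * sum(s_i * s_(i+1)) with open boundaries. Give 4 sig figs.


Step 1: Nearest-neighbor products: -1, -1, 1, 1
Step 2: Sum of products = 0
Step 3: E = -1.328 * 0 = 0

0


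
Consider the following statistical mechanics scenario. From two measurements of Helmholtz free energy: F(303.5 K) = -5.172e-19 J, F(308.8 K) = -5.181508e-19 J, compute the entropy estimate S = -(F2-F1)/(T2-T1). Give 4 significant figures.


Step 1: dF = F2 - F1 = -5.181508e-19 - (-5.172e-19) = -9.508e-22 J
Step 2: dT = T2 - T1 = 308.8 - 303.5 = 5.3 K
Step 3: S = -dF/dT = -(-9.508e-22)/5.3 = 1.794e-22 J/K

1.794e-22


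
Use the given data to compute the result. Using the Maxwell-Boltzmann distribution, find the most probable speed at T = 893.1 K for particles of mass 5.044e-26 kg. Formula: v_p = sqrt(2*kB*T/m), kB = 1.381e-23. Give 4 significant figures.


Step 1: Numerator = 2*kB*T = 2*1.381e-23*893.1 = 2.467e-20
Step 2: Ratio = 2.467e-20 / 5.044e-26 = 4.89e+05
Step 3: v_p = sqrt(4.89e+05) = 699.3 m/s

699.3


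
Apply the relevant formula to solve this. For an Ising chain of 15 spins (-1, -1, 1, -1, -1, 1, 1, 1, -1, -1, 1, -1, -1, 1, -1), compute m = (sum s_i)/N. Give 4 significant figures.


Step 1: Count up spins (+1): 6, down spins (-1): 9
Step 2: Total magnetization M = 6 - 9 = -3
Step 3: m = M/N = -3/15 = -0.2

-0.2


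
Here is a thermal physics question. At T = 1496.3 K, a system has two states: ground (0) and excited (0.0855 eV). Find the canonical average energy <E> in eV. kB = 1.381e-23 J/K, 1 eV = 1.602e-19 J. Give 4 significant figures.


Step 1: beta*E = 0.0855*1.602e-19/(1.381e-23*1496.3) = 0.6629
Step 2: exp(-beta*E) = 0.5154
Step 3: <E> = 0.0855*0.5154/(1+0.5154) = 0.02908 eV

0.02908


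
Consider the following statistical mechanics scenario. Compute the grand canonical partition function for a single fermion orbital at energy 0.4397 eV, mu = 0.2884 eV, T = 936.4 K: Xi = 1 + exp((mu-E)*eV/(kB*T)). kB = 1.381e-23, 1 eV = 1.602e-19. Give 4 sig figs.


Step 1: (mu - E) = 0.2884 - 0.4397 = -0.1513 eV
Step 2: x = (mu-E)*eV/(kB*T) = -0.1513*1.602e-19/(1.381e-23*936.4) = -1.874
Step 3: exp(x) = 0.1535
Step 4: Xi = 1 + 0.1535 = 1.153

1.153


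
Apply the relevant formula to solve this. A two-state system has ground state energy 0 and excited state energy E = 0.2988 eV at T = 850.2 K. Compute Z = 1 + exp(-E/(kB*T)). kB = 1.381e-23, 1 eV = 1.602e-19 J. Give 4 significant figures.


Step 1: Compute beta*E = E*eV/(kB*T) = 0.2988*1.602e-19/(1.381e-23*850.2) = 4.077
Step 2: exp(-beta*E) = exp(-4.077) = 0.01696
Step 3: Z = 1 + 0.01696 = 1.017

1.017


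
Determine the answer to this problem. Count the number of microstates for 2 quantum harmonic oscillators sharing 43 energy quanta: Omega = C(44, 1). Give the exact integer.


Step 1: Use binomial coefficient C(44, 1)
Step 2: Numerator = 44! / 43!
Step 3: Denominator = 1!
Step 4: Omega = 44

44


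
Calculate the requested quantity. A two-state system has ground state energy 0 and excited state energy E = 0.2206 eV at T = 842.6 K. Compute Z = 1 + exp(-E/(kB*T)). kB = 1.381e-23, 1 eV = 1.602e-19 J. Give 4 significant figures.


Step 1: Compute beta*E = E*eV/(kB*T) = 0.2206*1.602e-19/(1.381e-23*842.6) = 3.037
Step 2: exp(-beta*E) = exp(-3.037) = 0.04798
Step 3: Z = 1 + 0.04798 = 1.048

1.048


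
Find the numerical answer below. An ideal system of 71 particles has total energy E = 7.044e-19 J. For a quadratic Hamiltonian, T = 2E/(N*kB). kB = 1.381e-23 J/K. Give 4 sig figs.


Step 1: Numerator = 2*E = 2*7.044e-19 = 1.409e-18 J
Step 2: Denominator = N*kB = 71*1.381e-23 = 9.805e-22
Step 3: T = 1.409e-18 / 9.805e-22 = 1437 K

1437


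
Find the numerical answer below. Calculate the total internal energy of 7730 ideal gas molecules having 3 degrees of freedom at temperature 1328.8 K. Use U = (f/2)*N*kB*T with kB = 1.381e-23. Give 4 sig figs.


Step 1: f/2 = 3/2 = 1.5
Step 2: N*kB*T = 7730*1.381e-23*1328.8 = 1.419e-16
Step 3: U = 1.5 * 1.419e-16 = 2.128e-16 J

2.128e-16


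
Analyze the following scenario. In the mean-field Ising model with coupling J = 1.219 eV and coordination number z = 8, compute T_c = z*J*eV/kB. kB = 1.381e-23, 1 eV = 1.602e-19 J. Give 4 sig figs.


Step 1: z*J = 8*1.219 = 9.752 eV
Step 2: Convert to Joules: 9.752*1.602e-19 = 1.562e-18 J
Step 3: T_c = 1.562e-18 / 1.381e-23 = 1.131e+05 K

1.131e+05


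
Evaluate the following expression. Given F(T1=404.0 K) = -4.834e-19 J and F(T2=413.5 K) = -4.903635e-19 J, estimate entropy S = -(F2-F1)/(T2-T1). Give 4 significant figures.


Step 1: dF = F2 - F1 = -4.903635e-19 - (-4.834e-19) = -6.9635e-21 J
Step 2: dT = T2 - T1 = 413.5 - 404.0 = 9.5 K
Step 3: S = -dF/dT = -(-6.9635e-21)/9.5 = 7.33e-22 J/K

7.33e-22


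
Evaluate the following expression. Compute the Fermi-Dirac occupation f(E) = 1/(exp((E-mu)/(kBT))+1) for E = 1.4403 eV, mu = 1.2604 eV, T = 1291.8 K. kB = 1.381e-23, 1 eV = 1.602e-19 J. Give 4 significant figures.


Step 1: (E - mu) = 1.4403 - 1.2604 = 0.1799 eV
Step 2: Convert: (E-mu)*eV = 2.882e-20 J
Step 3: x = (E-mu)*eV/(kB*T) = 1.615
Step 4: f = 1/(exp(1.615)+1) = 0.1658

0.1658


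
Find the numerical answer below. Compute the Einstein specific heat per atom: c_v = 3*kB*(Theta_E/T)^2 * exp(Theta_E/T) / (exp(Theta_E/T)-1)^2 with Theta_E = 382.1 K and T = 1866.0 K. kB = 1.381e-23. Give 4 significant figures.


Step 1: x = Theta_E/T = 382.1/1866.0 = 0.2048
Step 2: x^2 = 0.04193
Step 3: exp(x) = 1.227
Step 4: c_v = 3*1.381e-23*0.04193*1.227/(1.227-1)^2 = 4.129e-23

4.129e-23


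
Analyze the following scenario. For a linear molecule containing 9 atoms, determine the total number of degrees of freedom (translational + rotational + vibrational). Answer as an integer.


Step 1: Translational DOF = 3
Step 2: Rotational DOF (linear) = 2
Step 3: Vibrational DOF = 3*9 - 5 = 22
Step 4: Total = 3 + 2 + 22 = 27

27


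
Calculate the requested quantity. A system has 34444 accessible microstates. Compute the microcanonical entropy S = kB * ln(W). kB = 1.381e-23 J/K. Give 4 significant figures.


Step 1: ln(W) = ln(34444) = 10.45
Step 2: S = kB * ln(W) = 1.381e-23 * 10.45
Step 3: S = 1.443e-22 J/K

1.443e-22


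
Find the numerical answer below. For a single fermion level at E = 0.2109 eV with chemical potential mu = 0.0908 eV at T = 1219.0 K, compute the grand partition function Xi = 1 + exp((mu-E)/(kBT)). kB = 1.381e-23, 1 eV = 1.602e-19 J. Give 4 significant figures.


Step 1: (mu - E) = 0.0908 - 0.2109 = -0.1201 eV
Step 2: x = (mu-E)*eV/(kB*T) = -0.1201*1.602e-19/(1.381e-23*1219.0) = -1.143
Step 3: exp(x) = 0.3189
Step 4: Xi = 1 + 0.3189 = 1.319

1.319


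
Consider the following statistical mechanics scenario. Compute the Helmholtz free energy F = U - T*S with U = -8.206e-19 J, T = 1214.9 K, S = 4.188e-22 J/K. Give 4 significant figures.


Step 1: T*S = 1214.9 * 4.188e-22 = 5.088e-19 J
Step 2: F = U - T*S = -8.206e-19 - 5.088e-19
Step 3: F = -1.329e-18 J

-1.329e-18


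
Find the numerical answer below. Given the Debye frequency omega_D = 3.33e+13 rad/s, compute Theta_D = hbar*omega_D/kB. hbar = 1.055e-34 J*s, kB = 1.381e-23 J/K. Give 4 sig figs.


Step 1: hbar*omega_D = 1.055e-34 * 3.33e+13 = 3.513e-21 J
Step 2: Theta_D = 3.513e-21 / 1.381e-23
Step 3: Theta_D = 254.4 K

254.4


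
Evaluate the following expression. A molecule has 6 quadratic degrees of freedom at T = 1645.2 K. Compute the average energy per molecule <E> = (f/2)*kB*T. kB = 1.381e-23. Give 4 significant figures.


Step 1: f/2 = 6/2 = 3
Step 2: kB*T = 1.381e-23 * 1645.2 = 2.272e-20
Step 3: <E> = 3 * 2.272e-20 = 6.816e-20 J

6.816e-20


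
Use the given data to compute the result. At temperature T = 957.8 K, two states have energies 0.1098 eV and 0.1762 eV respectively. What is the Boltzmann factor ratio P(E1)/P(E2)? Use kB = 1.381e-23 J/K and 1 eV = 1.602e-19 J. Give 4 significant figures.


Step 1: Compute energy difference dE = E1 - E2 = 0.1098 - 0.1762 = -0.0664 eV
Step 2: Convert to Joules: dE_J = -0.0664 * 1.602e-19 = -1.064e-20 J
Step 3: Compute exponent = -dE_J / (kB * T) = -(-1.064e-20) / (1.381e-23 * 957.8) = 0.8042
Step 4: P(E1)/P(E2) = exp(0.8042) = 2.235

2.235


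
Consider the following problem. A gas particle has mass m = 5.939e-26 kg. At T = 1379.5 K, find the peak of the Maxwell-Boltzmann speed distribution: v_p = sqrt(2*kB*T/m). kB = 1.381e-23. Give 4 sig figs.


Step 1: Numerator = 2*kB*T = 2*1.381e-23*1379.5 = 3.81e-20
Step 2: Ratio = 3.81e-20 / 5.939e-26 = 6.416e+05
Step 3: v_p = sqrt(6.416e+05) = 801 m/s

801


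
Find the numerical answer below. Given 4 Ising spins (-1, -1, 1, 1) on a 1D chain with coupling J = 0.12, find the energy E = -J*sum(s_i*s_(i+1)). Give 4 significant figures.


Step 1: Nearest-neighbor products: 1, -1, 1
Step 2: Sum of products = 1
Step 3: E = -0.12 * 1 = -0.12

-0.12


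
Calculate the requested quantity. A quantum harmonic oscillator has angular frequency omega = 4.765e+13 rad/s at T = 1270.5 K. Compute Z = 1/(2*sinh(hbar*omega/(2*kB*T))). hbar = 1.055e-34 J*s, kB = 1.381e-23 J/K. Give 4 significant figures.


Step 1: Compute x = hbar*omega/(kB*T) = 1.055e-34*4.765e+13/(1.381e-23*1270.5) = 0.2865
Step 2: x/2 = 0.1433
Step 3: sinh(x/2) = 0.1437
Step 4: Z = 1/(2*0.1437) = 3.478

3.478


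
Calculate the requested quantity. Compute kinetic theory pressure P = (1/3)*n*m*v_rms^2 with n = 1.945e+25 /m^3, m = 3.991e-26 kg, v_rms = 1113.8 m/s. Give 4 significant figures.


Step 1: v_rms^2 = 1113.8^2 = 1.241e+06
Step 2: n*m = 1.945e+25*3.991e-26 = 0.7762
Step 3: P = (1/3)*0.7762*1.241e+06 = 3.21e+05 Pa

3.21e+05


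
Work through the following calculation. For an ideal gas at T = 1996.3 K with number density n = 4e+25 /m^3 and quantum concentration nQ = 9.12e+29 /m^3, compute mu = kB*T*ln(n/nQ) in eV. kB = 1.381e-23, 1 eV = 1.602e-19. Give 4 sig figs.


Step 1: n/nQ = 4e+25/9.12e+29 = 4.386e-05
Step 2: ln(n/nQ) = -10.03
Step 3: mu = kB*T*ln(n/nQ) = 2.757e-20*-10.03 = -2.766e-19 J
Step 4: Convert to eV: -2.766e-19/1.602e-19 = -1.727 eV

-1.727


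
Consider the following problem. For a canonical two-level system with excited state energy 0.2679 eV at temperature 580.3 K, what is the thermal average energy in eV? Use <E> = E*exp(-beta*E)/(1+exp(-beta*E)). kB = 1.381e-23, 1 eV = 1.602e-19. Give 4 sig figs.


Step 1: beta*E = 0.2679*1.602e-19/(1.381e-23*580.3) = 5.355
Step 2: exp(-beta*E) = 0.004723
Step 3: <E> = 0.2679*0.004723/(1+0.004723) = 0.001259 eV

0.001259


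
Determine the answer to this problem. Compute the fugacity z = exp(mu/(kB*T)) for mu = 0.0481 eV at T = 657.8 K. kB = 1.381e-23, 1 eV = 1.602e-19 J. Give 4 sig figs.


Step 1: Convert mu to Joules: 0.0481*1.602e-19 = 7.706e-21 J
Step 2: kB*T = 1.381e-23*657.8 = 9.084e-21 J
Step 3: mu/(kB*T) = 0.8482
Step 4: z = exp(0.8482) = 2.336

2.336


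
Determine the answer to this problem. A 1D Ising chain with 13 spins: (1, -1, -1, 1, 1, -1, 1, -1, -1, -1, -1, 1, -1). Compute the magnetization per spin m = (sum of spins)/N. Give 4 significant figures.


Step 1: Count up spins (+1): 5, down spins (-1): 8
Step 2: Total magnetization M = 5 - 8 = -3
Step 3: m = M/N = -3/13 = -0.2308

-0.2308


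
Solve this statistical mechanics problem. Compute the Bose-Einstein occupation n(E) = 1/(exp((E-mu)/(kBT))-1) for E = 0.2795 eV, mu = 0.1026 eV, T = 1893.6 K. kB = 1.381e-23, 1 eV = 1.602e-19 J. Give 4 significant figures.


Step 1: (E - mu) = 0.1769 eV
Step 2: x = (E-mu)*eV/(kB*T) = 0.1769*1.602e-19/(1.381e-23*1893.6) = 1.084
Step 3: exp(x) = 2.956
Step 4: n = 1/(exp(x)-1) = 0.5114

0.5114


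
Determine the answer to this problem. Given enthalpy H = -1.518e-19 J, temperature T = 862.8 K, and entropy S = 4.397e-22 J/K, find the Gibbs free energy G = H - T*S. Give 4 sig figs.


Step 1: T*S = 862.8 * 4.397e-22 = 3.794e-19 J
Step 2: G = H - T*S = -1.518e-19 - 3.794e-19
Step 3: G = -5.312e-19 J

-5.312e-19


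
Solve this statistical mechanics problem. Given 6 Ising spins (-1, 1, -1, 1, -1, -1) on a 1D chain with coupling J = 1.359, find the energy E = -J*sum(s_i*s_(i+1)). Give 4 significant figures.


Step 1: Nearest-neighbor products: -1, -1, -1, -1, 1
Step 2: Sum of products = -3
Step 3: E = -1.359 * -3 = 4.077

4.077


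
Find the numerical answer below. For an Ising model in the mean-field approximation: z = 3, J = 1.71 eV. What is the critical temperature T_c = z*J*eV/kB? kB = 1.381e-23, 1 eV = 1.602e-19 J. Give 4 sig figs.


Step 1: z*J = 3*1.71 = 5.13 eV
Step 2: Convert to Joules: 5.13*1.602e-19 = 8.218e-19 J
Step 3: T_c = 8.218e-19 / 1.381e-23 = 5.951e+04 K

5.951e+04


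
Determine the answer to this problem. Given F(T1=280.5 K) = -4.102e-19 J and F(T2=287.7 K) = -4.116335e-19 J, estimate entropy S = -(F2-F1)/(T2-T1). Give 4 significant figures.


Step 1: dF = F2 - F1 = -4.116335e-19 - (-4.102e-19) = -1.4335e-21 J
Step 2: dT = T2 - T1 = 287.7 - 280.5 = 7.2 K
Step 3: S = -dF/dT = -(-1.4335e-21)/7.2 = 1.991e-22 J/K

1.991e-22


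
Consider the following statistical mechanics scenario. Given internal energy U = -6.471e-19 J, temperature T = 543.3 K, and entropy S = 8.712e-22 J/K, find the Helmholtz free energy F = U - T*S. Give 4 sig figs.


Step 1: T*S = 543.3 * 8.712e-22 = 4.733e-19 J
Step 2: F = U - T*S = -6.471e-19 - 4.733e-19
Step 3: F = -1.12e-18 J

-1.12e-18


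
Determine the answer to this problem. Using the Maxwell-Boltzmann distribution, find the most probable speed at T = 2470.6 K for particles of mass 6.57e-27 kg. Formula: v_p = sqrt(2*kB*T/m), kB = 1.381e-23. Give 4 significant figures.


Step 1: Numerator = 2*kB*T = 2*1.381e-23*2470.6 = 6.824e-20
Step 2: Ratio = 6.824e-20 / 6.57e-27 = 1.039e+07
Step 3: v_p = sqrt(1.039e+07) = 3223 m/s

3223


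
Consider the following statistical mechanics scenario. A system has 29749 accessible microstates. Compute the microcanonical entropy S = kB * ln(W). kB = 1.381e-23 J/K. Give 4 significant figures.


Step 1: ln(W) = ln(29749) = 10.3
Step 2: S = kB * ln(W) = 1.381e-23 * 10.3
Step 3: S = 1.423e-22 J/K

1.423e-22


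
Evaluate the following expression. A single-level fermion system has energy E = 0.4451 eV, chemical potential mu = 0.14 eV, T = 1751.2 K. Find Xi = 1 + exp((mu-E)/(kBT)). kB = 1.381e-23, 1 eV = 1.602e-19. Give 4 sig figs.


Step 1: (mu - E) = 0.14 - 0.4451 = -0.3051 eV
Step 2: x = (mu-E)*eV/(kB*T) = -0.3051*1.602e-19/(1.381e-23*1751.2) = -2.021
Step 3: exp(x) = 0.1325
Step 4: Xi = 1 + 0.1325 = 1.133

1.133


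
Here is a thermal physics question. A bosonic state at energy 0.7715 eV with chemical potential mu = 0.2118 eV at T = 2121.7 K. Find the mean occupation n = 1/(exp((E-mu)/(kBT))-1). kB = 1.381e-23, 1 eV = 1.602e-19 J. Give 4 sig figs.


Step 1: (E - mu) = 0.5597 eV
Step 2: x = (E-mu)*eV/(kB*T) = 0.5597*1.602e-19/(1.381e-23*2121.7) = 3.06
Step 3: exp(x) = 21.33
Step 4: n = 1/(exp(x)-1) = 0.04919

0.04919


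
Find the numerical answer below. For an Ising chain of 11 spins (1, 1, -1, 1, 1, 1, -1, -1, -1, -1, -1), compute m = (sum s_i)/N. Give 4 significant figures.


Step 1: Count up spins (+1): 5, down spins (-1): 6
Step 2: Total magnetization M = 5 - 6 = -1
Step 3: m = M/N = -1/11 = -0.09091

-0.09091


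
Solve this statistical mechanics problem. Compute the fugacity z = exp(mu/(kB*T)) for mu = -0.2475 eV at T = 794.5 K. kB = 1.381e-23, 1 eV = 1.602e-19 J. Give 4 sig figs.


Step 1: Convert mu to Joules: -0.2475*1.602e-19 = -3.965e-20 J
Step 2: kB*T = 1.381e-23*794.5 = 1.097e-20 J
Step 3: mu/(kB*T) = -3.614
Step 4: z = exp(-3.614) = 0.02695

0.02695


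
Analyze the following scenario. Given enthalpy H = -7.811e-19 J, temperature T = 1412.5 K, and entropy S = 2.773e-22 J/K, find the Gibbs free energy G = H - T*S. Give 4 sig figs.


Step 1: T*S = 1412.5 * 2.773e-22 = 3.917e-19 J
Step 2: G = H - T*S = -7.811e-19 - 3.917e-19
Step 3: G = -1.173e-18 J

-1.173e-18


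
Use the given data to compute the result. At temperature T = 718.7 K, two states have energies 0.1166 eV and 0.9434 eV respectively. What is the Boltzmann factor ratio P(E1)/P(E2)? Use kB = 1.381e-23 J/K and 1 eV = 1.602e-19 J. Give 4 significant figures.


Step 1: Compute energy difference dE = E1 - E2 = 0.1166 - 0.9434 = -0.8268 eV
Step 2: Convert to Joules: dE_J = -0.8268 * 1.602e-19 = -1.325e-19 J
Step 3: Compute exponent = -dE_J / (kB * T) = -(-1.325e-19) / (1.381e-23 * 718.7) = 13.35
Step 4: P(E1)/P(E2) = exp(13.35) = 6.247e+05

6.247e+05


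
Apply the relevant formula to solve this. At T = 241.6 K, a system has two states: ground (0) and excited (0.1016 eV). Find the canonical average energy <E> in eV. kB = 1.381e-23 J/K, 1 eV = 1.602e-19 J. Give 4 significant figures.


Step 1: beta*E = 0.1016*1.602e-19/(1.381e-23*241.6) = 4.878
Step 2: exp(-beta*E) = 0.00761
Step 3: <E> = 0.1016*0.00761/(1+0.00761) = 0.0007674 eV

0.0007674


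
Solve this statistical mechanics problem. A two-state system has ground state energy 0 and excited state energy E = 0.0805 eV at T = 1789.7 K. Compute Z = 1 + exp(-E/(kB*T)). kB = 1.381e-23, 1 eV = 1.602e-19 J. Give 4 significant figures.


Step 1: Compute beta*E = E*eV/(kB*T) = 0.0805*1.602e-19/(1.381e-23*1789.7) = 0.5218
Step 2: exp(-beta*E) = exp(-0.5218) = 0.5935
Step 3: Z = 1 + 0.5935 = 1.593

1.593


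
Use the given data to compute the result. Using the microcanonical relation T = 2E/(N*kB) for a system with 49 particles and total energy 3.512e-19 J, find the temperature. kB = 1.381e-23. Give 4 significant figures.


Step 1: Numerator = 2*E = 2*3.512e-19 = 7.024e-19 J
Step 2: Denominator = N*kB = 49*1.381e-23 = 6.767e-22
Step 3: T = 7.024e-19 / 6.767e-22 = 1038 K

1038


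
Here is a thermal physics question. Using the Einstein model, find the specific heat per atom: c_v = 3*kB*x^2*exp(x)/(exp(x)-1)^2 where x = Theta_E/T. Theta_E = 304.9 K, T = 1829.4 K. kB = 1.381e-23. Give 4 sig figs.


Step 1: x = Theta_E/T = 304.9/1829.4 = 0.1667
Step 2: x^2 = 0.02778
Step 3: exp(x) = 1.181
Step 4: c_v = 3*1.381e-23*0.02778*1.181/(1.181-1)^2 = 4.133e-23

4.133e-23


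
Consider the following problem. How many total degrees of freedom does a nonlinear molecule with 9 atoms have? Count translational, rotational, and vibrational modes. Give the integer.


Step 1: Translational DOF = 3
Step 2: Rotational DOF (nonlinear) = 3
Step 3: Vibrational DOF = 3*9 - 6 = 21
Step 4: Total = 3 + 3 + 21 = 27

27


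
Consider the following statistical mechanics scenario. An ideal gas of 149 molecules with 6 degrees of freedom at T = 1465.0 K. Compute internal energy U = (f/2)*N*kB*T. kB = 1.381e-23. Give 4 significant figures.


Step 1: f/2 = 6/2 = 3.0
Step 2: N*kB*T = 149*1.381e-23*1465.0 = 3.015e-18
Step 3: U = 3.0 * 3.015e-18 = 9.044e-18 J

9.044e-18


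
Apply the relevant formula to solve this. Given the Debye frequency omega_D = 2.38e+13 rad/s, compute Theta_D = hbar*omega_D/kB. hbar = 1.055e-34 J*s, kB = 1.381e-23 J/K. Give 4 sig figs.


Step 1: hbar*omega_D = 1.055e-34 * 2.38e+13 = 2.511e-21 J
Step 2: Theta_D = 2.511e-21 / 1.381e-23
Step 3: Theta_D = 181.8 K

181.8


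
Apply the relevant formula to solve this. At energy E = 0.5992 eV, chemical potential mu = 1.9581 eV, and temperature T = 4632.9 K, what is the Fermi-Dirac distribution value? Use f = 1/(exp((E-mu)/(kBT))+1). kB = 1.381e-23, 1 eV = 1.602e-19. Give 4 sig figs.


Step 1: (E - mu) = 0.5992 - 1.9581 = -1.359 eV
Step 2: Convert: (E-mu)*eV = -2.177e-19 J
Step 3: x = (E-mu)*eV/(kB*T) = -3.403
Step 4: f = 1/(exp(-3.403)+1) = 0.9678

0.9678


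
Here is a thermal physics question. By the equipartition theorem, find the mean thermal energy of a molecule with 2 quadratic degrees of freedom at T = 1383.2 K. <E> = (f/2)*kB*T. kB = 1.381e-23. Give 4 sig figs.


Step 1: f/2 = 2/2 = 1
Step 2: kB*T = 1.381e-23 * 1383.2 = 1.91e-20
Step 3: <E> = 1 * 1.91e-20 = 1.91e-20 J

1.91e-20


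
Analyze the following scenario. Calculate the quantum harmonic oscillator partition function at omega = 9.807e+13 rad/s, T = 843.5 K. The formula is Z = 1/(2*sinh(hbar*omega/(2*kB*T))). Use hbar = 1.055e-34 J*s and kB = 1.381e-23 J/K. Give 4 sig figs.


Step 1: Compute x = hbar*omega/(kB*T) = 1.055e-34*9.807e+13/(1.381e-23*843.5) = 0.8882
Step 2: x/2 = 0.4441
Step 3: sinh(x/2) = 0.4588
Step 4: Z = 1/(2*0.4588) = 1.09

1.09


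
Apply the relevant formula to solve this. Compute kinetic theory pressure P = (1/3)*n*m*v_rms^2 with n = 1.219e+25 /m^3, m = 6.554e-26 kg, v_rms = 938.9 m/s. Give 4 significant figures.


Step 1: v_rms^2 = 938.9^2 = 8.815e+05
Step 2: n*m = 1.219e+25*6.554e-26 = 0.7989
Step 3: P = (1/3)*0.7989*8.815e+05 = 2.348e+05 Pa

2.348e+05


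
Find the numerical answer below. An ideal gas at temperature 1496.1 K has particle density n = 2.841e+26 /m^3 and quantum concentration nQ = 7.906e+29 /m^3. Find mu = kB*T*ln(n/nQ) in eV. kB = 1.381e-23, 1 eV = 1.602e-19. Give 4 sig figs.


Step 1: n/nQ = 2.841e+26/7.906e+29 = 0.0003593
Step 2: ln(n/nQ) = -7.931
Step 3: mu = kB*T*ln(n/nQ) = 2.066e-20*-7.931 = -1.639e-19 J
Step 4: Convert to eV: -1.639e-19/1.602e-19 = -1.023 eV

-1.023


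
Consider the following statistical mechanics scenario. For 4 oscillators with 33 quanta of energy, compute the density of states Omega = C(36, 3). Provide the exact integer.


Step 1: Use binomial coefficient C(36, 3)
Step 2: Numerator = 36! / 33!
Step 3: Denominator = 3!
Step 4: Omega = 7140

7140


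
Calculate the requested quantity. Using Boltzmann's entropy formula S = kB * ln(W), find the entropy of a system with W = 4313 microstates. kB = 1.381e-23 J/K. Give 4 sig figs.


Step 1: ln(W) = ln(4313) = 8.369
Step 2: S = kB * ln(W) = 1.381e-23 * 8.369
Step 3: S = 1.156e-22 J/K

1.156e-22


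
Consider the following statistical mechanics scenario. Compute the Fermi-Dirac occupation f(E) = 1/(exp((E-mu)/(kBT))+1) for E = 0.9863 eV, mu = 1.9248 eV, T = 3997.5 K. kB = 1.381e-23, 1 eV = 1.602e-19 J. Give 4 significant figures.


Step 1: (E - mu) = 0.9863 - 1.9248 = -0.9385 eV
Step 2: Convert: (E-mu)*eV = -1.503e-19 J
Step 3: x = (E-mu)*eV/(kB*T) = -2.723
Step 4: f = 1/(exp(-2.723)+1) = 0.9384

0.9384


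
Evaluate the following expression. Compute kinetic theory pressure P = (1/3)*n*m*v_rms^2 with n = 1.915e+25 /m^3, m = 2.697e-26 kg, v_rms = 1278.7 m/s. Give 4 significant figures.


Step 1: v_rms^2 = 1278.7^2 = 1.635e+06
Step 2: n*m = 1.915e+25*2.697e-26 = 0.5165
Step 3: P = (1/3)*0.5165*1.635e+06 = 2.815e+05 Pa

2.815e+05


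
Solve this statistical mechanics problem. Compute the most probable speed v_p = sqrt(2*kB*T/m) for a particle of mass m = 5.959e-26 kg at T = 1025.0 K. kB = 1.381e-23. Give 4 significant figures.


Step 1: Numerator = 2*kB*T = 2*1.381e-23*1025.0 = 2.831e-20
Step 2: Ratio = 2.831e-20 / 5.959e-26 = 4.751e+05
Step 3: v_p = sqrt(4.751e+05) = 689.3 m/s

689.3


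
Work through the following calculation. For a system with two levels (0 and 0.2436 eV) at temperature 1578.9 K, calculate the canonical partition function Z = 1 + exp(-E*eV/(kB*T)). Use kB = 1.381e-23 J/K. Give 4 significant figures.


Step 1: Compute beta*E = E*eV/(kB*T) = 0.2436*1.602e-19/(1.381e-23*1578.9) = 1.79
Step 2: exp(-beta*E) = exp(-1.79) = 0.167
Step 3: Z = 1 + 0.167 = 1.167

1.167


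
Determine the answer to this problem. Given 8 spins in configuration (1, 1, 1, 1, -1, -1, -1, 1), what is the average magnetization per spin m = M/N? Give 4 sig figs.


Step 1: Count up spins (+1): 5, down spins (-1): 3
Step 2: Total magnetization M = 5 - 3 = 2
Step 3: m = M/N = 2/8 = 0.25

0.25


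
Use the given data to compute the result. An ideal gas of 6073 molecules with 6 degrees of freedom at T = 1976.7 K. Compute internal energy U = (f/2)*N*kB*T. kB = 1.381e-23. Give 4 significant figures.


Step 1: f/2 = 6/2 = 3.0
Step 2: N*kB*T = 6073*1.381e-23*1976.7 = 1.658e-16
Step 3: U = 3.0 * 1.658e-16 = 4.973e-16 J

4.973e-16
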